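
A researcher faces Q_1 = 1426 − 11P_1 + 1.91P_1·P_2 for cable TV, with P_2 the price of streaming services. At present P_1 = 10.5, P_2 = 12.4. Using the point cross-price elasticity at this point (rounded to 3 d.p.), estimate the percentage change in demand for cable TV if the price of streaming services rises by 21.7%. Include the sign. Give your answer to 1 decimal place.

At P_1 = 10.5, P_2 = 12.4: Q_1 = 1559.182.
∂Q_1/∂P_2 = 1.91P_1 = 20.0550.
ε = (∂Q_1/∂P_2)(P_2/Q_1) = 20.0550 × 12.4/1559.182 ≈ 0.159.
%ΔQ_1 ≈ ε × %ΔP_2 = 0.159 × (21.7%) = 3.5%.

3.5%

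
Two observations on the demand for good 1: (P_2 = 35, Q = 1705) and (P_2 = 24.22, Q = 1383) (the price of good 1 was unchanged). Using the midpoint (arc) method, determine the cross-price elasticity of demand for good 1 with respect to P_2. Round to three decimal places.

0.573

ΔQ_1 = 1383 − 1705 = -322; ΔP_2 = 24.22 − 35 = -10.78.
Midpoints: Q̄_1 = 1544.0, P̄_2 = 29.61.
ε = (ΔQ_1/Q̄_1)/(ΔP_2/P̄_2) = (-322/1544.0)/(-10.78/29.61) ≈ 0.573.
ε > 0: good 1 and good 2 are substitutes.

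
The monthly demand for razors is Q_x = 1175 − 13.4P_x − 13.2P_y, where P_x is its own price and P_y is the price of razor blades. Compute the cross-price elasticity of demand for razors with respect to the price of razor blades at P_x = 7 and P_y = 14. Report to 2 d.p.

-0.21

At P_x = 7 and P_y = 14: Q_x = 896.4.
∂Q_x/∂P_y = -13.2.
ε = (∂Q_x/∂P_y)(P_y/Q_x) = -13.2 × (14/896.4) ≈ -0.21.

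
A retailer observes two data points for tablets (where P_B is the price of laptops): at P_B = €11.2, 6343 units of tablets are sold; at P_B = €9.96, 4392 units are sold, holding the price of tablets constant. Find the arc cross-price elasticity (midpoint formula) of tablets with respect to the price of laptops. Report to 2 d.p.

ΔQ_A = 4392 − 6343 = -1951; ΔP_B = 9.96 − 11.2 = -1.24.
Midpoints: Q̄_A = 5367.5, P̄_B = 10.58.
ε = (ΔQ_A/Q̄_A)/(ΔP_B/P̄_B) = (-1951/5367.5)/(-1.24/10.58) ≈ 3.10.
ε > 0: tablets and laptops are substitutes.

3.10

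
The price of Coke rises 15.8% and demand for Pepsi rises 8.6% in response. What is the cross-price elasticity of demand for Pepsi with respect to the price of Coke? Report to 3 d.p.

ε = (%ΔQ of Pepsi) / (%ΔP of Coke) = (8.6%) / (15.8%) ≈ 0.544.
Positive cross-price elasticity: substitutes.

0.544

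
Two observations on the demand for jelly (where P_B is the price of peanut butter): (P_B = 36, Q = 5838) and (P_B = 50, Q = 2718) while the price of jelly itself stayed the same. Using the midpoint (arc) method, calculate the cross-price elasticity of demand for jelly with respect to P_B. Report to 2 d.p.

ΔQ_A = 2718 − 5838 = -3120; ΔP_B = 50 − 36 = 14.
Midpoints: Q̄_A = 4278.0, P̄_B = 43.00.
ε = (ΔQ_A/Q̄_A)/(ΔP_B/P̄_B) = (-3120/4278.0)/(14/43.00) ≈ -2.24.
ε < 0: jelly and peanut butter are complements.

-2.24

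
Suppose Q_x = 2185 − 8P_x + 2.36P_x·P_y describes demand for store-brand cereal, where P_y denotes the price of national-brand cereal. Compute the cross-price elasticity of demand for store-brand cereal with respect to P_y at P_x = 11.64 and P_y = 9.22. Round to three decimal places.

At P_x = 11.64 and P_y = 9.22: Q_x = 2345.157.
∂Q_x/∂P_y = 2.36P_x = 2.36(11.64) = 27.4704.
ε = (∂Q_x/∂P_y)(P_y/Q_x) = 27.4704 × (9.22/2345.157) ≈ 0.108.
ε > 0: substitutes.

0.108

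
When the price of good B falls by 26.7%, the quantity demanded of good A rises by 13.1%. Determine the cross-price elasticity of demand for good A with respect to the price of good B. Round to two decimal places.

ε = (%ΔQ of good A) / (%ΔP of good B) = (13.1%) / (-26.7%) ≈ -0.49.
Negative cross-price elasticity: complements.

-0.49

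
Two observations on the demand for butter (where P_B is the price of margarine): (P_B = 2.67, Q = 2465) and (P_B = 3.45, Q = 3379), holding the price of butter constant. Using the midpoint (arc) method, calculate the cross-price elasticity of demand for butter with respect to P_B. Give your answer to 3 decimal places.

1.227

ΔQ_A = 3379 − 2465 = 914; ΔP_B = 3.45 − 2.67 = 0.78.
Midpoints: Q̄_A = 2922.0, P̄_B = 3.06.
ε = (ΔQ_A/Q̄_A)/(ΔP_B/P̄_B) = (914/2922.0)/(0.78/3.06) ≈ 1.227.
ε > 0: butter and margarine are substitutes.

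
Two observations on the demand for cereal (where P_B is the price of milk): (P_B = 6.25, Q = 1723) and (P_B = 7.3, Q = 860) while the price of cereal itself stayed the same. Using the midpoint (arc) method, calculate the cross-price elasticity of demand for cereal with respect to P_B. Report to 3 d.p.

ΔQ_A = 860 − 1723 = -863; ΔP_B = 7.3 − 6.25 = 1.05.
Midpoints: Q̄_A = 1291.5, P̄_B = 6.78.
ε = (ΔQ_A/Q̄_A)/(ΔP_B/P̄_B) = (-863/1291.5)/(1.05/6.78) ≈ -4.312.
ε < 0: cereal and milk are complements.

-4.312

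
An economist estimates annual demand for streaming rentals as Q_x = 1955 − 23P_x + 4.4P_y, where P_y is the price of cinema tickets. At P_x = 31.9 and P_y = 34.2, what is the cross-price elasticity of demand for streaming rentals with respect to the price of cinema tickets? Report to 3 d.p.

At P_x = 31.9 and P_y = 34.2: Q_x = 1371.78.
∂Q_x/∂P_y = 4.4.
ε = (∂Q_x/∂P_y)(P_y/Q_x) = 4.4 × (34.2/1371.78) ≈ 0.110.
Since ε > 0, streaming rentals and cinema tickets are substitutes.

0.110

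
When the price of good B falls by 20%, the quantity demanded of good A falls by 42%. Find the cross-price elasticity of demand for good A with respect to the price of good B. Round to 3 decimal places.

ε = (%ΔQ of good A) / (%ΔP of good B) = (-42%) / (-20%) ≈ 2.100.

2.100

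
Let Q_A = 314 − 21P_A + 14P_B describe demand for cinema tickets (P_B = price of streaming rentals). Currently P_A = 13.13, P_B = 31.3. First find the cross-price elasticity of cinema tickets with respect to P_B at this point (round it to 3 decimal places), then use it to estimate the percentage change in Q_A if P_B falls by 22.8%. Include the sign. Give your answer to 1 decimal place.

-21.0%

At P_A = 13.13, P_B = 31.3: Q_A = 476.47.
∂Q_A/∂P_B = 14.
ε = (∂Q_A/∂P_B)(P_B/Q_A) = 14.0000 × 31.3/476.47 ≈ 0.920.
%ΔQ_A ≈ ε × %ΔP_B = 0.920 × (-22.8%) = -21.0%.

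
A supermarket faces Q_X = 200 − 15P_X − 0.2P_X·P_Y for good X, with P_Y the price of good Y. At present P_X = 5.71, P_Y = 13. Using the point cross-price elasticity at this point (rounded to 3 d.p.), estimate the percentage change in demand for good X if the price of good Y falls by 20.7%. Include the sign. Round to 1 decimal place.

3.1%

At P_X = 5.71, P_Y = 13: Q_X = 99.504.
∂Q_X/∂P_Y = -0.2P_X = -1.1420.
ε = (∂Q_X/∂P_Y)(P_Y/Q_X) = -1.1420 × 13/99.504 ≈ -0.149.
%ΔQ_X ≈ ε × %ΔP_Y = -0.149 × (-20.7%) = 3.1%.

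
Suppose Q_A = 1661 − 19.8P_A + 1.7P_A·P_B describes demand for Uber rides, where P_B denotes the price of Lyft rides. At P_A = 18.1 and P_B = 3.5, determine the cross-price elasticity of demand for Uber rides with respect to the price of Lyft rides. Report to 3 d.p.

At P_A = 18.1 and P_B = 3.5: Q_A = 1410.315.
∂Q_A/∂P_B = 1.7P_A = 1.7(18.1) = 30.7700.
ε = (∂Q_A/∂P_B)(P_B/Q_A) = 30.7700 × (3.5/1410.315) ≈ 0.076.
ε > 0: substitutes.

0.076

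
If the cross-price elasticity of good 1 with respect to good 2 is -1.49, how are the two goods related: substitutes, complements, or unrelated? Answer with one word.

complements

ε = -1.49 < 0, so a higher price of good 2 lowers demand for good 1: complements.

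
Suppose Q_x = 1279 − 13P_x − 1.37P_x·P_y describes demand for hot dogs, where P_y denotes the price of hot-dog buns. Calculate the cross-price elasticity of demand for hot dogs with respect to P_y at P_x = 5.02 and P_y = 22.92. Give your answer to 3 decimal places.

-0.149

At P_x = 5.02 and P_y = 22.92: Q_x = 1056.110.
∂Q_x/∂P_y = -1.37P_x = -1.37(5.02) = -6.8774.
ε = (∂Q_x/∂P_y)(P_y/Q_x) = -6.8774 × (22.92/1056.110) ≈ -0.149.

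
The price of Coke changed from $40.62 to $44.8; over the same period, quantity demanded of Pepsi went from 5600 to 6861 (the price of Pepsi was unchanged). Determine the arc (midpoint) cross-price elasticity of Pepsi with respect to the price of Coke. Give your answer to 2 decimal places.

2.07

ΔQ_A = 6861 − 5600 = 1261; ΔP_B = 44.8 − 40.62 = 4.18.
Midpoints: Q̄_A = 6230.5, P̄_B = 42.71.
ε = (ΔQ_A/Q̄_A)/(ΔP_B/P̄_B) = (1261/6230.5)/(4.18/42.71) ≈ 2.07.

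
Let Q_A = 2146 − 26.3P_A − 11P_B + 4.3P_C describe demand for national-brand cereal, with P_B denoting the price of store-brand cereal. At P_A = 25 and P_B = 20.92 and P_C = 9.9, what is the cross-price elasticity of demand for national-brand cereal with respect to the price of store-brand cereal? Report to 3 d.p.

-0.177

At P_A = 25 and P_B = 20.92 and P_C = 9.9: Q_A = 1300.95.
∂Q_A/∂P_B = -11.
ε = (∂Q_A/∂P_B)(P_B/Q_A) = -11 × (20.92/1300.95) ≈ -0.177.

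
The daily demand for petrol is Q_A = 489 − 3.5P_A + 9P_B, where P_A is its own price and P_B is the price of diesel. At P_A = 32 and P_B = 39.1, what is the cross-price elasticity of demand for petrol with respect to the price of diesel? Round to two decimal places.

At P_A = 32 and P_B = 39.1: Q_A = 728.9.
∂Q_A/∂P_B = 9.
ε = (∂Q_A/∂P_B)(P_B/Q_A) = 9 × (39.1/728.9) ≈ 0.48.
Since ε > 0, petrol and diesel are substitutes.

0.48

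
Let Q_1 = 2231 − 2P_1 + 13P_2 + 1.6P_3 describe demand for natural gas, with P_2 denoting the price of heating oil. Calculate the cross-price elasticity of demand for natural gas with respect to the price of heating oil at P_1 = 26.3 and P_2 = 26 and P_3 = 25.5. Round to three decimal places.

At P_1 = 26.3 and P_2 = 26 and P_3 = 25.5: Q_1 = 2557.2.
∂Q_1/∂P_2 = 13.
ε = (∂Q_1/∂P_2)(P_2/Q_1) = 13 × (26/2557.2) ≈ 0.132.
Since ε > 0, natural gas and heating oil are substitutes.

0.132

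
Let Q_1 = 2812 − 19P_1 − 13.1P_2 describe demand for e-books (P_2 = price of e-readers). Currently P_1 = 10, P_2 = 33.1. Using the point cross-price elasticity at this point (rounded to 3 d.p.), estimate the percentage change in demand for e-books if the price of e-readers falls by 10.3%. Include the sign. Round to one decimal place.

At P_1 = 10, P_2 = 33.1: Q_1 = 2188.39.
∂Q_1/∂P_2 = -13.1.
ε = (∂Q_1/∂P_2)(P_2/Q_1) = -13.1000 × 33.1/2188.39 ≈ -0.198.
%ΔQ_1 ≈ ε × %ΔP_2 = -0.198 × (-10.3%) = 2.0%.

2.0%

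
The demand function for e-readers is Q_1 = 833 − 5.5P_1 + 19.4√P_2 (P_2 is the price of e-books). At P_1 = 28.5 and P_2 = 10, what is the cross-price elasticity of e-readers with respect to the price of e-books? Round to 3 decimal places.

At P_1 = 28.5 and P_2 = 10: Q_1 = 737.598.
∂Q_1/∂P_2 = 19.4/(2√P_2) = 19.4/(2√10) = 3.0674.
ε = (∂Q_1/∂P_2)(P_2/Q_1) = 3.0674 × (10/737.598) ≈ 0.042.
ε > 0: substitutes.

0.042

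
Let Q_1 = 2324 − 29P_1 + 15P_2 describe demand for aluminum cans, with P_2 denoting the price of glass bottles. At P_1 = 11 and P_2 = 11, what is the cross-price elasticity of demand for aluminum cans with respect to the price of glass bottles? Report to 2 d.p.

At P_1 = 11 and P_2 = 11: Q_1 = 2170.
∂Q_1/∂P_2 = 15.
ε = (∂Q_1/∂P_2)(P_2/Q_1) = 15 × (11/2170) ≈ 0.08.
Since ε > 0, aluminum cans and glass bottles are substitutes.

0.08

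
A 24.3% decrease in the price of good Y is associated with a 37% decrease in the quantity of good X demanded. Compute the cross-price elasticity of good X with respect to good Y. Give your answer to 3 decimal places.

ε = (%ΔQ of good X) / (%ΔP of good Y) = (-37%) / (-24.3%) ≈ 1.523.
Positive cross-price elasticity: substitutes.

1.523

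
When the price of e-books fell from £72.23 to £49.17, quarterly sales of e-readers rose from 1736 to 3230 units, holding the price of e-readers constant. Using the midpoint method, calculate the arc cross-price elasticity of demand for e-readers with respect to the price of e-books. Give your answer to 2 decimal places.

ΔQ_A = 3230 − 1736 = 1494; ΔP_B = 49.17 − 72.23 = -23.06.
Midpoints: Q̄_A = 2483.0, P̄_B = 60.70.
ε = (ΔQ_A/Q̄_A)/(ΔP_B/P̄_B) = (1494/2483.0)/(-23.06/60.70) ≈ -1.58.

-1.58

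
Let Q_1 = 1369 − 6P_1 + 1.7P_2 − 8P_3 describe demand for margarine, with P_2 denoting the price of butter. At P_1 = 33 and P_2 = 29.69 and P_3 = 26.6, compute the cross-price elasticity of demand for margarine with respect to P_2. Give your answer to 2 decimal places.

0.05

At P_1 = 33 and P_2 = 29.69 and P_3 = 26.6: Q_1 = 1008.673.
∂Q_1/∂P_2 = 1.7.
ε = (∂Q_1/∂P_2)(P_2/Q_1) = 1.7 × (29.69/1008.673) ≈ 0.05.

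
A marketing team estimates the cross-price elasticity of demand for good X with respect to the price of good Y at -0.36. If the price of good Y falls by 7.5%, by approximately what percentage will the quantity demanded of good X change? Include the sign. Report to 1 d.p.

2.7%

%ΔQ ≈ ε × %ΔP of good Y = -0.36 × (-7.5%) = 2.7%.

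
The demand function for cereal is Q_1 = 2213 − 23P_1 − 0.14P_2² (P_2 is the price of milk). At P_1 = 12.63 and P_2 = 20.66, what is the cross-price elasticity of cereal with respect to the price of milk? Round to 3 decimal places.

-0.064

At P_1 = 12.63 and P_2 = 20.66: Q_1 = 1862.753.
∂Q_1/∂P_2 = -0.28P_2 = -0.28(20.66) = -5.7848.
ε = (∂Q_1/∂P_2)(P_2/Q_1) = -5.7848 × (20.66/1862.753) ≈ -0.064.
ε < 0: complements.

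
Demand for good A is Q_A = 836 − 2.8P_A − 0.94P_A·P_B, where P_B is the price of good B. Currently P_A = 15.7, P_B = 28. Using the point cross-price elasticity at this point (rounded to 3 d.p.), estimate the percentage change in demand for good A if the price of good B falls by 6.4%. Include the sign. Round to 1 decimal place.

At P_A = 15.7, P_B = 28: Q_A = 378.816.
∂Q_A/∂P_B = -0.94P_A = -14.7580.
ε = (∂Q_A/∂P_B)(P_B/Q_A) = -14.7580 × 28/378.816 ≈ -1.091.
%ΔQ_A ≈ ε × %ΔP_B = -1.091 × (-6.4%) = 7.0%.

7.0%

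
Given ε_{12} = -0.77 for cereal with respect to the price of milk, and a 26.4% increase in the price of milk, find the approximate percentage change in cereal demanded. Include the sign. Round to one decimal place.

%ΔQ ≈ ε × %ΔP of milk = -0.77 × (26.4%) = -20.3%.

-20.3%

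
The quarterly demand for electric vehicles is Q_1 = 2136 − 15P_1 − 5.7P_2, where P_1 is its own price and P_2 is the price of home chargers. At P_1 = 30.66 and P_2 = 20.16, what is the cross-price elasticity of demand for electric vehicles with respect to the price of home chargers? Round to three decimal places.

At P_1 = 30.66 and P_2 = 20.16: Q_1 = 1561.188.
∂Q_1/∂P_2 = -5.7.
ε = (∂Q_1/∂P_2)(P_2/Q_1) = -5.7 × (20.16/1561.188) ≈ -0.074.
Since ε < 0, electric vehicles and home chargers are complements.

-0.074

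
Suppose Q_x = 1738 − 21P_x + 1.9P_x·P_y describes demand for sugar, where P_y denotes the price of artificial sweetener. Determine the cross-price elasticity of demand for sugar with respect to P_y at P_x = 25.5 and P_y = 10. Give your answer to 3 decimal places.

At P_x = 25.5 and P_y = 10: Q_x = 1687.
∂Q_x/∂P_y = 1.9P_x = 1.9(25.5) = 48.4500.
ε = (∂Q_x/∂P_y)(P_y/Q_x) = 48.4500 × (10/1687) ≈ 0.287.

0.287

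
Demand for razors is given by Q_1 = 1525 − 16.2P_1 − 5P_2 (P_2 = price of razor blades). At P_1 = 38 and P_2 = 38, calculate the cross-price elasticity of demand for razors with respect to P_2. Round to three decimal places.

At P_1 = 38 and P_2 = 38: Q_1 = 719.4.
∂Q_1/∂P_2 = -5.
ε = (∂Q_1/∂P_2)(P_2/Q_1) = -5 × (38/719.4) ≈ -0.264.

-0.264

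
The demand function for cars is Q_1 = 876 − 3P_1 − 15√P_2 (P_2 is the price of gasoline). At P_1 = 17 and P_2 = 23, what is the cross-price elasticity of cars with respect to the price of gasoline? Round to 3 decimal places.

At P_1 = 17 and P_2 = 23: Q_1 = 753.063.
∂Q_1/∂P_2 = -15/(2√P_2) = -15/(2√23) = -1.5639.
ε = (∂Q_1/∂P_2)(P_2/Q_1) = -1.5639 × (23/753.063) ≈ -0.048.

-0.048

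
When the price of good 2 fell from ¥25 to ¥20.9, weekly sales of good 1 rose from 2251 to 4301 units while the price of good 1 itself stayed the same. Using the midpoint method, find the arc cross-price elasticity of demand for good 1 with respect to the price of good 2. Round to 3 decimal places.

ΔQ_1 = 4301 − 2251 = 2050; ΔP_2 = 20.9 − 25 = -4.1.
Midpoints: Q̄_1 = 3276.0, P̄_2 = 22.95.
ε = (ΔQ_1/Q̄_1)/(ΔP_2/P̄_2) = (2050/3276.0)/(-4.1/22.95) ≈ -3.503.
ε < 0: good 1 and good 2 are complements.

-3.503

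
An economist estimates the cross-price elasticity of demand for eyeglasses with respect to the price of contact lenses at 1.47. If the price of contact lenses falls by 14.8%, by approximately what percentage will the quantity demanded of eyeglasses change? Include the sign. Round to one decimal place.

-21.8%

%ΔQ ≈ ε × %ΔP of contact lenses = 1.47 × (-14.8%) = -21.8%.
Demand for eyeglasses falls by about 21.8%.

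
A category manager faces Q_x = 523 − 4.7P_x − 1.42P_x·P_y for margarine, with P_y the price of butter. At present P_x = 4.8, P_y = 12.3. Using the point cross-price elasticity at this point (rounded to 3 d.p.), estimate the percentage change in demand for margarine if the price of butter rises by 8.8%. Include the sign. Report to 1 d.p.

At P_x = 4.8, P_y = 12.3: Q_x = 416.603.
∂Q_x/∂P_y = -1.42P_x = -6.8160.
ε = (∂Q_x/∂P_y)(P_y/Q_x) = -6.8160 × 12.3/416.603 ≈ -0.201.
%ΔQ_x ≈ ε × %ΔP_y = -0.201 × (8.8%) = -1.8%.

-1.8%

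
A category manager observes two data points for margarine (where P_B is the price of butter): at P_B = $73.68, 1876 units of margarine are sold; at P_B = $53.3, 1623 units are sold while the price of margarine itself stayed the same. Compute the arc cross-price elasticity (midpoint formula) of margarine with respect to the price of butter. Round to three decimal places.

0.451

ΔQ_A = 1623 − 1876 = -253; ΔP_B = 53.3 − 73.68 = -20.38.
Midpoints: Q̄_A = 1749.5, P̄_B = 63.49.
ε = (ΔQ_A/Q̄_A)/(ΔP_B/P̄_B) = (-253/1749.5)/(-20.38/63.49) ≈ 0.451.
ε > 0: margarine and butter are substitutes.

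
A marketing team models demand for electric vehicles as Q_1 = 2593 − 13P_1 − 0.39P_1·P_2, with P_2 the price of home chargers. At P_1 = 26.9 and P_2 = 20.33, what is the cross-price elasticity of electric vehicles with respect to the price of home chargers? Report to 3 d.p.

At P_1 = 26.9 and P_2 = 20.33: Q_1 = 2030.018.
∂Q_1/∂P_2 = -0.39P_1 = -0.39(26.9) = -10.4910.
ε = (∂Q_1/∂P_2)(P_2/Q_1) = -10.4910 × (20.33/2030.018) ≈ -0.105.

-0.105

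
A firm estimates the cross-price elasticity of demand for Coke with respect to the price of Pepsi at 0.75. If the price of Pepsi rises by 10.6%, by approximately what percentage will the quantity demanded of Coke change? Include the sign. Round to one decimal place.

%ΔQ ≈ ε × %ΔP of Pepsi = 0.75 × (10.6%) = 8.0%.

8.0%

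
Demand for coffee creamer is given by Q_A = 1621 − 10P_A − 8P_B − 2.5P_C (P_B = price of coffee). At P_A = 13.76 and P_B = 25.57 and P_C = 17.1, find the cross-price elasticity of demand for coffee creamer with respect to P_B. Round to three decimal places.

At P_A = 13.76 and P_B = 25.57 and P_C = 17.1: Q_A = 1236.09.
∂Q_A/∂P_B = -8.
ε = (∂Q_A/∂P_B)(P_B/Q_A) = -8 × (25.57/1236.09) ≈ -0.165.
Since ε < 0, coffee creamer and coffee are complements.

-0.165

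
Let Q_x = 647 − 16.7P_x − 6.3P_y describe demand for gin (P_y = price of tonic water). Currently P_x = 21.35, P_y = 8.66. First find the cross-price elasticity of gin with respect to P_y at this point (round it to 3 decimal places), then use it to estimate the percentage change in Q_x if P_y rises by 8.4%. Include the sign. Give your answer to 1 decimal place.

At P_x = 21.35, P_y = 8.66: Q_x = 235.897.
∂Q_x/∂P_y = -6.3.
ε = (∂Q_x/∂P_y)(P_y/Q_x) = -6.3000 × 8.66/235.897 ≈ -0.231.
%ΔQ_x ≈ ε × %ΔP_y = -0.231 × (8.4%) = -1.9%.

-1.9%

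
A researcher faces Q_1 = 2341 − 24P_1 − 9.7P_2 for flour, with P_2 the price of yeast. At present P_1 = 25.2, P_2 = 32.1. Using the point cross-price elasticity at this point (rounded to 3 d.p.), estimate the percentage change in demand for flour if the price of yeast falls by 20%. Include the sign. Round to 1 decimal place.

4.4%

At P_1 = 25.2, P_2 = 32.1: Q_1 = 1424.83.
∂Q_1/∂P_2 = -9.7.
ε = (∂Q_1/∂P_2)(P_2/Q_1) = -9.7000 × 32.1/1424.83 ≈ -0.219.
%ΔQ_1 ≈ ε × %ΔP_2 = -0.219 × (-20%) = 4.4%.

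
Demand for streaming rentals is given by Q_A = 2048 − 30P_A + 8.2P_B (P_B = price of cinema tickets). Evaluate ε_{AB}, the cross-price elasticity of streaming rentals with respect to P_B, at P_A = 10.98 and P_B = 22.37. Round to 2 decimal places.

0.10

At P_A = 10.98 and P_B = 22.37: Q_A = 1902.034.
∂Q_A/∂P_B = 8.2.
ε = (∂Q_A/∂P_B)(P_B/Q_A) = 8.2 × (22.37/1902.034) ≈ 0.10.
Since ε > 0, streaming rentals and cinema tickets are substitutes.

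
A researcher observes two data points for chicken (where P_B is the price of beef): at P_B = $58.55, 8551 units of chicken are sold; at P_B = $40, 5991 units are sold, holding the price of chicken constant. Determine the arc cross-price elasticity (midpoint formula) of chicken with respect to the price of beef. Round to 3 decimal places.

0.935

ΔQ_A = 5991 − 8551 = -2560; ΔP_B = 40 − 58.55 = -18.55.
Midpoints: Q̄_A = 7271.0, P̄_B = 49.27.
ε = (ΔQ_A/Q̄_A)/(ΔP_B/P̄_B) = (-2560/7271.0)/(-18.55/49.27) ≈ 0.935.
ε > 0: chicken and beef are substitutes.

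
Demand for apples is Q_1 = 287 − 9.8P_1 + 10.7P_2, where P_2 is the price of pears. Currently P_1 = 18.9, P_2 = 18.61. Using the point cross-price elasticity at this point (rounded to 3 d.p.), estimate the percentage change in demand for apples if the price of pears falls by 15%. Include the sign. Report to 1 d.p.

-9.9%

At P_1 = 18.9, P_2 = 18.61: Q_1 = 300.907.
∂Q_1/∂P_2 = 10.7.
ε = (∂Q_1/∂P_2)(P_2/Q_1) = 10.7000 × 18.61/300.907 ≈ 0.662.
%ΔQ_1 ≈ ε × %ΔP_2 = 0.662 × (-15%) = -9.9%.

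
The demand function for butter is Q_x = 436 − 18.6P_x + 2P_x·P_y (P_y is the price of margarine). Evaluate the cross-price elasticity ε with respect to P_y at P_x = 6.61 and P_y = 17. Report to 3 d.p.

At P_x = 6.61 and P_y = 17: Q_x = 537.794.
∂Q_x/∂P_y = 2P_x = 2(6.61) = 13.2200.
ε = (∂Q_x/∂P_y)(P_y/Q_x) = 13.2200 × (17/537.794) ≈ 0.418.

0.418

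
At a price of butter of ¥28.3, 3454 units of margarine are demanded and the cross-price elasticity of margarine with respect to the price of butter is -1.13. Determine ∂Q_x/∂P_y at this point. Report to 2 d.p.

ε = (∂Q_x/∂P_y)·(P_y/Q_x) ⇒ ∂Q_x/∂P_y = ε·Q_x/P_y = -1.13 × 3454/28.3 ≈ -137.92.

-137.92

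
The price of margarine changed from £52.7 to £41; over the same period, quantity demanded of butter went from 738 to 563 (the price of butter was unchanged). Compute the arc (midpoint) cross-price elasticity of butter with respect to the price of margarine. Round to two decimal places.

ΔQ_A = 563 − 738 = -175; ΔP_B = 41 − 52.7 = -11.7.
Midpoints: Q̄_A = 650.5, P̄_B = 46.85.
ε = (ΔQ_A/Q̄_A)/(ΔP_B/P̄_B) = (-175/650.5)/(-11.7/46.85) ≈ 1.08.

1.08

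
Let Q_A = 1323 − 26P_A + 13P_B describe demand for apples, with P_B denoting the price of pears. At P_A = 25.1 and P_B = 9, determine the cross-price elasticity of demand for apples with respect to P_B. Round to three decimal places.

At P_A = 25.1 and P_B = 9: Q_A = 787.4.
∂Q_A/∂P_B = 13.
ε = (∂Q_A/∂P_B)(P_B/Q_A) = 13 × (9/787.4) ≈ 0.149.

0.149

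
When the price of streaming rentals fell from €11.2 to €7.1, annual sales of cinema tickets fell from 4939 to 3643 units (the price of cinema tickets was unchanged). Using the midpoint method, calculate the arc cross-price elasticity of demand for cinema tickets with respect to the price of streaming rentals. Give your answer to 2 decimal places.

0.67

ΔQ_A = 3643 − 4939 = -1296; ΔP_B = 7.1 − 11.2 = -4.1.
Midpoints: Q̄_A = 4291.0, P̄_B = 9.15.
ε = (ΔQ_A/Q̄_A)/(ΔP_B/P̄_B) = (-1296/4291.0)/(-4.1/9.15) ≈ 0.67.
ε > 0: cinema tickets and streaming rentals are substitutes.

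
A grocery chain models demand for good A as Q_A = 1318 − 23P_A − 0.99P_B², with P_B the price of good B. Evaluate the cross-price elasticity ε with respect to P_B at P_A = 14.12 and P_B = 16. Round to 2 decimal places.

At P_A = 14.12 and P_B = 16: Q_A = 739.8.
∂Q_A/∂P_B = -1.98P_B = -1.98(16) = -31.6800.
ε = (∂Q_A/∂P_B)(P_B/Q_A) = -31.6800 × (16/739.8) ≈ -0.69.
ε < 0: complements.

-0.69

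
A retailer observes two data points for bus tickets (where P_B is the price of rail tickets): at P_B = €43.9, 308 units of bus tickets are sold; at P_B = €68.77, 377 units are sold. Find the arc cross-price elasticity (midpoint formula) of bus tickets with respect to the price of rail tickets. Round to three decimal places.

ΔQ_A = 377 − 308 = 69; ΔP_B = 68.77 − 43.9 = 24.87.
Midpoints: Q̄_A = 342.5, P̄_B = 56.33.
ε = (ΔQ_A/Q̄_A)/(ΔP_B/P̄_B) = (69/342.5)/(24.87/56.33) ≈ 0.456.

0.456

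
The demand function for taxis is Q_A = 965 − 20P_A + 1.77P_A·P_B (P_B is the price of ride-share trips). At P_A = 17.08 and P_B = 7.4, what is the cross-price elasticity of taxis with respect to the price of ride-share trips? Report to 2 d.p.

At P_A = 17.08 and P_B = 7.4: Q_A = 847.114.
∂Q_A/∂P_B = 1.77P_A = 1.77(17.08) = 30.2316.
ε = (∂Q_A/∂P_B)(P_B/Q_A) = 30.2316 × (7.4/847.114) ≈ 0.26.
ε > 0: substitutes.

0.26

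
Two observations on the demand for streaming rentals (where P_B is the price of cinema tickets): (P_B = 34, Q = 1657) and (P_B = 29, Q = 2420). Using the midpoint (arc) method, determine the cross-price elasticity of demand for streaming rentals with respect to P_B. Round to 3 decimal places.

ΔQ_A = 2420 − 1657 = 763; ΔP_B = 29 − 34 = -5.
Midpoints: Q̄_A = 2038.5, P̄_B = 31.50.
ε = (ΔQ_A/Q̄_A)/(ΔP_B/P̄_B) = (763/2038.5)/(-5/31.50) ≈ -2.358.

-2.358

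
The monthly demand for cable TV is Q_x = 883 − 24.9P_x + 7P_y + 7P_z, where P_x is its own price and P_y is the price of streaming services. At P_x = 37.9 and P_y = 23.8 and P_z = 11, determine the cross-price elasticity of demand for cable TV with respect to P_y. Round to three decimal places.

At P_x = 37.9 and P_y = 23.8 and P_z = 11: Q_x = 182.89.
∂Q_x/∂P_y = 7.
ε = (∂Q_x/∂P_y)(P_y/Q_x) = 7 × (23.8/182.89) ≈ 0.911.
Since ε > 0, cable TV and streaming services are substitutes.

0.911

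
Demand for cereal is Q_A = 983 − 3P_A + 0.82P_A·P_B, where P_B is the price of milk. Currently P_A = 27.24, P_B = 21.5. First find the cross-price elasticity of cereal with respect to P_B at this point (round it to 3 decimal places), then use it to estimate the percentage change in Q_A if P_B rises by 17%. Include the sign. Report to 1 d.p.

At P_A = 27.24, P_B = 21.5: Q_A = 1381.521.
∂Q_A/∂P_B = 0.82P_A = 22.3368.
ε = (∂Q_A/∂P_B)(P_B/Q_A) = 22.3368 × 21.5/1381.521 ≈ 0.348.
%ΔQ_A ≈ ε × %ΔP_B = 0.348 × (17%) = 5.9%.

5.9%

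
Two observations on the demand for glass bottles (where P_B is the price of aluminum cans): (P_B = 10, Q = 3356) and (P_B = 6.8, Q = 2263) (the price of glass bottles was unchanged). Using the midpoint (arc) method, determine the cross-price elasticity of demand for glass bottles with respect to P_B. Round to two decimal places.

ΔQ_A = 2263 − 3356 = -1093; ΔP_B = 6.8 − 10 = -3.2.
Midpoints: Q̄_A = 2809.5, P̄_B = 8.40.
ε = (ΔQ_A/Q̄_A)/(ΔP_B/P̄_B) = (-1093/2809.5)/(-3.2/8.40) ≈ 1.02.
ε > 0: glass bottles and aluminum cans are substitutes.

1.02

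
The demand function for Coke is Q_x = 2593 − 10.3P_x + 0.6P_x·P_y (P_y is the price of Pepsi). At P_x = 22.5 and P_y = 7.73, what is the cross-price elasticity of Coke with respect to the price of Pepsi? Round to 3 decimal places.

At P_x = 22.5 and P_y = 7.73: Q_x = 2465.605.
∂Q_x/∂P_y = 0.6P_x = 0.6(22.5) = 13.5000.
ε = (∂Q_x/∂P_y)(P_y/Q_x) = 13.5000 × (7.73/2465.605) ≈ 0.042.
ε > 0: substitutes.

0.042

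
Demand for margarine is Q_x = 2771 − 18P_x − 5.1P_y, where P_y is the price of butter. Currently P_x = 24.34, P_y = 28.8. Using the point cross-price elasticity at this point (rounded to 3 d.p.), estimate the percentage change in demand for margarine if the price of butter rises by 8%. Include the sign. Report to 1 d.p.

-0.5%

At P_x = 24.34, P_y = 28.8: Q_x = 2186.
∂Q_x/∂P_y = -5.1.
ε = (∂Q_x/∂P_y)(P_y/Q_x) = -5.1000 × 28.8/2186 ≈ -0.067.
%ΔQ_x ≈ ε × %ΔP_y = -0.067 × (8%) = -0.5%.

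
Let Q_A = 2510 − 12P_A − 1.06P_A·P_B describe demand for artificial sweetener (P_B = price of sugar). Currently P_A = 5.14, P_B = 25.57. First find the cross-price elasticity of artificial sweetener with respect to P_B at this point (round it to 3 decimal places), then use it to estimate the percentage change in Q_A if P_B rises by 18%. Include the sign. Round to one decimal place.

At P_A = 5.14, P_B = 25.57: Q_A = 2309.004.
∂Q_A/∂P_B = -1.06P_A = -5.4484.
ε = (∂Q_A/∂P_B)(P_B/Q_A) = -5.4484 × 25.57/2309.004 ≈ -0.060.
%ΔQ_A ≈ ε × %ΔP_B = -0.060 × (18%) = -1.1%.

-1.1%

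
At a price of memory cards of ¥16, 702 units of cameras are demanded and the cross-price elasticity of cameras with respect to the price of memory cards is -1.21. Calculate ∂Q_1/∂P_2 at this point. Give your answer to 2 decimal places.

ε = (∂Q_1/∂P_2)·(P_2/Q_1) ⇒ ∂Q_1/∂P_2 = ε·Q_1/P_2 = -1.21 × 702/16 ≈ -53.09.

-53.09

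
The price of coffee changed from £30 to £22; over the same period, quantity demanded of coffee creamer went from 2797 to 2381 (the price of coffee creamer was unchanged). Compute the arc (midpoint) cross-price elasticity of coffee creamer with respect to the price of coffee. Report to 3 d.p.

0.522

ΔQ_A = 2381 − 2797 = -416; ΔP_B = 22 − 30 = -8.
Midpoints: Q̄_A = 2589.0, P̄_B = 26.00.
ε = (ΔQ_A/Q̄_A)/(ΔP_B/P̄_B) = (-416/2589.0)/(-8/26.00) ≈ 0.522.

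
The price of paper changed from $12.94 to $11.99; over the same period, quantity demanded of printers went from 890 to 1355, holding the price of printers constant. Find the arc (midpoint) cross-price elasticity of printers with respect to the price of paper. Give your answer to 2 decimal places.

ΔQ_A = 1355 − 890 = 465; ΔP_B = 11.99 − 12.94 = -0.95.
Midpoints: Q̄_A = 1122.5, P̄_B = 12.46.
ε = (ΔQ_A/Q̄_A)/(ΔP_B/P̄_B) = (465/1122.5)/(-0.95/12.46) ≈ -5.44.
ε < 0: printers and paper are complements.

-5.44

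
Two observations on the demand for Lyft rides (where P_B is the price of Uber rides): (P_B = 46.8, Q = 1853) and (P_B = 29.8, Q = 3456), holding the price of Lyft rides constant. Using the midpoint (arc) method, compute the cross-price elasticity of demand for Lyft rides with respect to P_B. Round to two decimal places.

ΔQ_A = 3456 − 1853 = 1603; ΔP_B = 29.8 − 46.8 = -17.
Midpoints: Q̄_A = 2654.5, P̄_B = 38.30.
ε = (ΔQ_A/Q̄_A)/(ΔP_B/P̄_B) = (1603/2654.5)/(-17/38.30) ≈ -1.36.

-1.36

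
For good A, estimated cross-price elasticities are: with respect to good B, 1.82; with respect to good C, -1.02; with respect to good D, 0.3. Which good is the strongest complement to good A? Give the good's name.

Complements have ε < 0. The most negative value is -1.02 (good C).

good C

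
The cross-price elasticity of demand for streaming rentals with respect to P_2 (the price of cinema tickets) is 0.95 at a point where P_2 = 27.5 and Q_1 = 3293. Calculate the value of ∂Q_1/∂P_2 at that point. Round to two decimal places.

113.76

ε = (∂Q_1/∂P_2)·(P_2/Q_1) ⇒ ∂Q_1/∂P_2 = ε·Q_1/P_2 = 0.95 × 3293/27.5 ≈ 113.76.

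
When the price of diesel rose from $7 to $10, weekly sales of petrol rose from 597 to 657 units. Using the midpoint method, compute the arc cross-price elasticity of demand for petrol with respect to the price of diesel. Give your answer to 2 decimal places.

ΔQ_A = 657 − 597 = 60; ΔP_B = 10 − 7 = 3.
Midpoints: Q̄_A = 627.0, P̄_B = 8.50.
ε = (ΔQ_A/Q̄_A)/(ΔP_B/P̄_B) = (60/627.0)/(3/8.50) ≈ 0.27.
ε > 0: petrol and diesel are substitutes.

0.27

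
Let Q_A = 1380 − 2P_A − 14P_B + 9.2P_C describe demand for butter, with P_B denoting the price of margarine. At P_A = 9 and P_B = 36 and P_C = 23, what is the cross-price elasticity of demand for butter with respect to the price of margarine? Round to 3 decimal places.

At P_A = 9 and P_B = 36 and P_C = 23: Q_A = 1069.6.
∂Q_A/∂P_B = -14.
ε = (∂Q_A/∂P_B)(P_B/Q_A) = -14 × (36/1069.6) ≈ -0.471.

-0.471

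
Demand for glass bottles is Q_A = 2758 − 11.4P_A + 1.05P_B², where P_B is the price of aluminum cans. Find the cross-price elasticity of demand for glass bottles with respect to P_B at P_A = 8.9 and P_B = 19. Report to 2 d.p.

0.25

At P_A = 8.9 and P_B = 19: Q_A = 3035.59.
∂Q_A/∂P_B = 2.1P_B = 2.1(19) = 39.9000.
ε = (∂Q_A/∂P_B)(P_B/Q_A) = 39.9000 × (19/3035.59) ≈ 0.25.
ε > 0: substitutes.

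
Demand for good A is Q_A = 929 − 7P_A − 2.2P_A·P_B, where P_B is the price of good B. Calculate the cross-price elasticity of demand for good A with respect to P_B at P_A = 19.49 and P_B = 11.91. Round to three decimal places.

At P_A = 19.49 and P_B = 11.91: Q_A = 281.893.
∂Q_A/∂P_B = -2.2P_A = -2.2(19.49) = -42.8780.
ε = (∂Q_A/∂P_B)(P_B/Q_A) = -42.8780 × (11.91/281.893) ≈ -1.812.
ε < 0: complements.

-1.812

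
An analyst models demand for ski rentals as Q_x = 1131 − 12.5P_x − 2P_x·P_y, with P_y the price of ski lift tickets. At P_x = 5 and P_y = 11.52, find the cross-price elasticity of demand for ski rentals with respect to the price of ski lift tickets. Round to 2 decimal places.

At P_x = 5 and P_y = 11.52: Q_x = 953.3.
∂Q_x/∂P_y = -2P_x = -2(5) = -10.0000.
ε = (∂Q_x/∂P_y)(P_y/Q_x) = -10.0000 × (11.52/953.3) ≈ -0.12.
ε < 0: complements.

-0.12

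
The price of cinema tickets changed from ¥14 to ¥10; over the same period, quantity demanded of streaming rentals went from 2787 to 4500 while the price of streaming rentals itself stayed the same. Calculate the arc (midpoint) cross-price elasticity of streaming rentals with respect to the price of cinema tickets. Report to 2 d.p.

ΔQ_A = 4500 − 2787 = 1713; ΔP_B = 10 − 14 = -4.
Midpoints: Q̄_A = 3643.5, P̄_B = 12.00.
ε = (ΔQ_A/Q̄_A)/(ΔP_B/P̄_B) = (1713/3643.5)/(-4/12.00) ≈ -1.41.

-1.41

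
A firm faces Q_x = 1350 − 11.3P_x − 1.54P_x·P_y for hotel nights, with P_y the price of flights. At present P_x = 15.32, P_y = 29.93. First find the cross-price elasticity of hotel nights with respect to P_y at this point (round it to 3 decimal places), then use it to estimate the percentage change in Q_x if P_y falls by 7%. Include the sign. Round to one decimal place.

At P_x = 15.32, P_y = 29.93: Q_x = 470.751.
∂Q_x/∂P_y = -1.54P_x = -23.5928.
ε = (∂Q_x/∂P_y)(P_y/Q_x) = -23.5928 × 29.93/470.751 ≈ -1.500.
%ΔQ_x ≈ ε × %ΔP_y = -1.500 × (-7%) = 10.5%.

10.5%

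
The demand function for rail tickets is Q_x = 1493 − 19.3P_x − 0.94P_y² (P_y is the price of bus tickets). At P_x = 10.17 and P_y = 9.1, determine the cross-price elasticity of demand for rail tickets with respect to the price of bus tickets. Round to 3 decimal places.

-0.128

At P_x = 10.17 and P_y = 9.1: Q_x = 1218.878.
∂Q_x/∂P_y = -1.88P_y = -1.88(9.1) = -17.1080.
ε = (∂Q_x/∂P_y)(P_y/Q_x) = -17.1080 × (9.1/1218.878) ≈ -0.128.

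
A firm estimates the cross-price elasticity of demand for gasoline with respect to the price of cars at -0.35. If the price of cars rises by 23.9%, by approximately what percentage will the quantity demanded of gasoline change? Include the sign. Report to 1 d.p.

-8.4%

%ΔQ ≈ ε × %ΔP of cars = -0.35 × (23.9%) = -8.4%.
Demand for gasoline falls by about 8.4%.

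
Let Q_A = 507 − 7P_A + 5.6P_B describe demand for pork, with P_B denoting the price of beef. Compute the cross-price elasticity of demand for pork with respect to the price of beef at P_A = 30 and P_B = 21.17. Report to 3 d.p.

0.285

At P_A = 30 and P_B = 21.17: Q_A = 415.552.
∂Q_A/∂P_B = 5.6.
ε = (∂Q_A/∂P_B)(P_B/Q_A) = 5.6 × (21.17/415.552) ≈ 0.285.
Since ε > 0, pork and beef are substitutes.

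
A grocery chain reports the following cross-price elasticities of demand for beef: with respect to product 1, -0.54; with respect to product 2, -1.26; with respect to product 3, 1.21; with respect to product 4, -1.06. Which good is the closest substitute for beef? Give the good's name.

product 3

Substitutes have ε > 0. Among the positive values, 1.21 (product 3) is largest.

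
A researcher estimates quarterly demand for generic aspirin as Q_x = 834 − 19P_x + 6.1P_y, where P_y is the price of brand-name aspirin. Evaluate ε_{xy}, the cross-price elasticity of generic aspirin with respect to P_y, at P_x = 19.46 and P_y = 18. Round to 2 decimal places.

0.19

At P_x = 19.46 and P_y = 18: Q_x = 574.06.
∂Q_x/∂P_y = 6.1.
ε = (∂Q_x/∂P_y)(P_y/Q_x) = 6.1 × (18/574.06) ≈ 0.19.
Since ε > 0, generic aspirin and brand-name aspirin are substitutes.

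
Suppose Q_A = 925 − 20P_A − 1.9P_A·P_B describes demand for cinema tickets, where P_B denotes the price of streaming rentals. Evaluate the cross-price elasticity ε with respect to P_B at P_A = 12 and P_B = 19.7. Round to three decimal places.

At P_A = 12 and P_B = 19.7: Q_A = 235.84.
∂Q_A/∂P_B = -1.9P_A = -1.9(12) = -22.8000.
ε = (∂Q_A/∂P_B)(P_B/Q_A) = -22.8000 × (19.7/235.84) ≈ -1.905.
ε < 0: complements.

-1.905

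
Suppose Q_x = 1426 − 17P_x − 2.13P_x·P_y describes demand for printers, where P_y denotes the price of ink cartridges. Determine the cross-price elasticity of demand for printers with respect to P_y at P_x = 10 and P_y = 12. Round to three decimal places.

At P_x = 10 and P_y = 12: Q_x = 1000.4.
∂Q_x/∂P_y = -2.13P_x = -2.13(10) = -21.3000.
ε = (∂Q_x/∂P_y)(P_y/Q_x) = -21.3000 × (12/1000.4) ≈ -0.255.
ε < 0: complements.

-0.255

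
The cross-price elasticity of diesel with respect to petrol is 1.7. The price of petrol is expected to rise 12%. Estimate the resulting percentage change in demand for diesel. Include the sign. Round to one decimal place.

%ΔQ ≈ ε × %ΔP of petrol = 1.7 × (12%) = 20.4%.

20.4%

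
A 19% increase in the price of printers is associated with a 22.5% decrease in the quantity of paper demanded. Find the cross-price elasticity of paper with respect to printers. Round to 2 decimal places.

-1.18

ε = (%ΔQ of paper) / (%ΔP of printers) = (-22.5%) / (19%) ≈ -1.18.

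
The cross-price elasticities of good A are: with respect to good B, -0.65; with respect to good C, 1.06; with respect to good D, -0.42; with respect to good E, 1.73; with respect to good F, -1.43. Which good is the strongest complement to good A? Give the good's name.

Complements have ε < 0. The most negative value is -1.43 (good F).

good F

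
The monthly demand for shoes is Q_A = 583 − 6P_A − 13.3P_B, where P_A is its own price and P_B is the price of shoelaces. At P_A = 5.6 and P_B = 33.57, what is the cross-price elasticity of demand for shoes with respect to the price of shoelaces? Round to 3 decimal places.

At P_A = 5.6 and P_B = 33.57: Q_A = 102.919.
∂Q_A/∂P_B = -13.3.
ε = (∂Q_A/∂P_B)(P_B/Q_A) = -13.3 × (33.57/102.919) ≈ -4.338.
Since ε < 0, shoes and shoelaces are complements.

-4.338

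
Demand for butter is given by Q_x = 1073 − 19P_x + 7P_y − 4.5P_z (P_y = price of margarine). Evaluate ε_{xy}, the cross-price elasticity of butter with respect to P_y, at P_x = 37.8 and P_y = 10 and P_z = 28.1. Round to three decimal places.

At P_x = 37.8 and P_y = 10 and P_z = 28.1: Q_x = 298.35.
∂Q_x/∂P_y = 7.
ε = (∂Q_x/∂P_y)(P_y/Q_x) = 7 × (10/298.35) ≈ 0.235.
Since ε > 0, butter and margarine are substitutes.

0.235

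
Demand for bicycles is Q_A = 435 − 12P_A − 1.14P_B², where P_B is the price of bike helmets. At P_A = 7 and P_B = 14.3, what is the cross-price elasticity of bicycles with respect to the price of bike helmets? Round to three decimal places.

At P_A = 7 and P_B = 14.3: Q_A = 117.881.
∂Q_A/∂P_B = -2.28P_B = -2.28(14.3) = -32.6040.
ε = (∂Q_A/∂P_B)(P_B/Q_A) = -32.6040 × (14.3/117.881) ≈ -3.955.

-3.955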